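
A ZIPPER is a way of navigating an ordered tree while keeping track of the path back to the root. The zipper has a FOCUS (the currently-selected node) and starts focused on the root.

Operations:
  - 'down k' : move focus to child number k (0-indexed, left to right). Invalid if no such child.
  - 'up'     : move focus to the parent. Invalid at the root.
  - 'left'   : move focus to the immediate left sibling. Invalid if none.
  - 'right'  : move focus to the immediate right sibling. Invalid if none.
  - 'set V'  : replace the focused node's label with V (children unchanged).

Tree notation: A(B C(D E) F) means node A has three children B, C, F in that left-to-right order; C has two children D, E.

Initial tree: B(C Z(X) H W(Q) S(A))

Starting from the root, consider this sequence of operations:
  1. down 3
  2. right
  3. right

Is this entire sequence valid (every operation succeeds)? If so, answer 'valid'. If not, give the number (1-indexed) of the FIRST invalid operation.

Step 1 (down 3): focus=W path=3 depth=1 children=['Q'] left=['C', 'Z', 'H'] right=['S'] parent=B
Step 2 (right): focus=S path=4 depth=1 children=['A'] left=['C', 'Z', 'H', 'W'] right=[] parent=B
Step 3 (right): INVALID

Answer: 3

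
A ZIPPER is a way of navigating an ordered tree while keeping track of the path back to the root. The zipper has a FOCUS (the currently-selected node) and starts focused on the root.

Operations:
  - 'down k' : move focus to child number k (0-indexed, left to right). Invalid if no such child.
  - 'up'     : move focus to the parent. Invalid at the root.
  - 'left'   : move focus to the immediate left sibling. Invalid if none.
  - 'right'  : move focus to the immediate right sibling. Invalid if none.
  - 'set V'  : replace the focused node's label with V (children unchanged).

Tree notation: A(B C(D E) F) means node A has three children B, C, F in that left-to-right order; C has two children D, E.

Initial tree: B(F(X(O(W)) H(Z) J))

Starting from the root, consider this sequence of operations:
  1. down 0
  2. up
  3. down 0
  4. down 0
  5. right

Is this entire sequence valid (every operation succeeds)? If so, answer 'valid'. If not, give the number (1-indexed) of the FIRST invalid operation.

Answer: valid

Derivation:
Step 1 (down 0): focus=F path=0 depth=1 children=['X', 'H', 'J'] left=[] right=[] parent=B
Step 2 (up): focus=B path=root depth=0 children=['F'] (at root)
Step 3 (down 0): focus=F path=0 depth=1 children=['X', 'H', 'J'] left=[] right=[] parent=B
Step 4 (down 0): focus=X path=0/0 depth=2 children=['O'] left=[] right=['H', 'J'] parent=F
Step 5 (right): focus=H path=0/1 depth=2 children=['Z'] left=['X'] right=['J'] parent=F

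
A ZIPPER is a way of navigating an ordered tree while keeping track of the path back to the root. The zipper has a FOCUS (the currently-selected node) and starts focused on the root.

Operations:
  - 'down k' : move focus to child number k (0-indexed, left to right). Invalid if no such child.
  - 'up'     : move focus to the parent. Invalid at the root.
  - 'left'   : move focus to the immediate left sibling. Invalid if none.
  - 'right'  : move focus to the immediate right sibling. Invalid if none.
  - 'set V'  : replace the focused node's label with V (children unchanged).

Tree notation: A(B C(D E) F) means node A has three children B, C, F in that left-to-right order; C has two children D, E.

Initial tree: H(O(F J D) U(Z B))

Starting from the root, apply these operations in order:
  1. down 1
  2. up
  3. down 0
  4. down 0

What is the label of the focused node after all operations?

Step 1 (down 1): focus=U path=1 depth=1 children=['Z', 'B'] left=['O'] right=[] parent=H
Step 2 (up): focus=H path=root depth=0 children=['O', 'U'] (at root)
Step 3 (down 0): focus=O path=0 depth=1 children=['F', 'J', 'D'] left=[] right=['U'] parent=H
Step 4 (down 0): focus=F path=0/0 depth=2 children=[] left=[] right=['J', 'D'] parent=O

Answer: F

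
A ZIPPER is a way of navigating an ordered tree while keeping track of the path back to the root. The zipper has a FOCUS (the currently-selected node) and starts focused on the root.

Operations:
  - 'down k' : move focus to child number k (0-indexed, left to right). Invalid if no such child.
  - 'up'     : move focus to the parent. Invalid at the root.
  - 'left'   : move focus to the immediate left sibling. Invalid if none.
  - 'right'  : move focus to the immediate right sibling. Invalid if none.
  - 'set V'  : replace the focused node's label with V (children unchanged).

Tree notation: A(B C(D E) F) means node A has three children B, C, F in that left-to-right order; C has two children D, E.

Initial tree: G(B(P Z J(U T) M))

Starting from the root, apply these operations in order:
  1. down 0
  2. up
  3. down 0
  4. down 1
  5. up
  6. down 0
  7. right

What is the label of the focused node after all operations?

Answer: Z

Derivation:
Step 1 (down 0): focus=B path=0 depth=1 children=['P', 'Z', 'J', 'M'] left=[] right=[] parent=G
Step 2 (up): focus=G path=root depth=0 children=['B'] (at root)
Step 3 (down 0): focus=B path=0 depth=1 children=['P', 'Z', 'J', 'M'] left=[] right=[] parent=G
Step 4 (down 1): focus=Z path=0/1 depth=2 children=[] left=['P'] right=['J', 'M'] parent=B
Step 5 (up): focus=B path=0 depth=1 children=['P', 'Z', 'J', 'M'] left=[] right=[] parent=G
Step 6 (down 0): focus=P path=0/0 depth=2 children=[] left=[] right=['Z', 'J', 'M'] parent=B
Step 7 (right): focus=Z path=0/1 depth=2 children=[] left=['P'] right=['J', 'M'] parent=B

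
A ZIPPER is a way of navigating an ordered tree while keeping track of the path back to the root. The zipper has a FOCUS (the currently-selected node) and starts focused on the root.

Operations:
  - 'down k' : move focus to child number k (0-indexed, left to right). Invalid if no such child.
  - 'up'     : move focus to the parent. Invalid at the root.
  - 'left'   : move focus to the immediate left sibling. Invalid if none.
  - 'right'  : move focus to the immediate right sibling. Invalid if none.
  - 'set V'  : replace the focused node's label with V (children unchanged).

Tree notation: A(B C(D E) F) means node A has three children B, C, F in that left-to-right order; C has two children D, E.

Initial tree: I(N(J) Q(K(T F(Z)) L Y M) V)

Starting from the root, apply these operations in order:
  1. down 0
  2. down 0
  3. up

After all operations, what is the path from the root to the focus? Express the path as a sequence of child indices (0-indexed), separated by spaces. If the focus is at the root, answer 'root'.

Step 1 (down 0): focus=N path=0 depth=1 children=['J'] left=[] right=['Q', 'V'] parent=I
Step 2 (down 0): focus=J path=0/0 depth=2 children=[] left=[] right=[] parent=N
Step 3 (up): focus=N path=0 depth=1 children=['J'] left=[] right=['Q', 'V'] parent=I

Answer: 0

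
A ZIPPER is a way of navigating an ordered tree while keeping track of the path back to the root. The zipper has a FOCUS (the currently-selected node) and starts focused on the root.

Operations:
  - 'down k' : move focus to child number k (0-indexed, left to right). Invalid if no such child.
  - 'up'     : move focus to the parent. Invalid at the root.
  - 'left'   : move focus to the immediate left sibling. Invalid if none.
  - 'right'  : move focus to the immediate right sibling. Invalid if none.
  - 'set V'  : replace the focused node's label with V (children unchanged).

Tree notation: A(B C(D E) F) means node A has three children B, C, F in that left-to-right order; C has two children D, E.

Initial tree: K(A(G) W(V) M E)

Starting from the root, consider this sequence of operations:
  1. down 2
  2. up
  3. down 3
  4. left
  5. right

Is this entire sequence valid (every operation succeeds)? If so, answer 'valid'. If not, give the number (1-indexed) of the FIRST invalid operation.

Answer: valid

Derivation:
Step 1 (down 2): focus=M path=2 depth=1 children=[] left=['A', 'W'] right=['E'] parent=K
Step 2 (up): focus=K path=root depth=0 children=['A', 'W', 'M', 'E'] (at root)
Step 3 (down 3): focus=E path=3 depth=1 children=[] left=['A', 'W', 'M'] right=[] parent=K
Step 4 (left): focus=M path=2 depth=1 children=[] left=['A', 'W'] right=['E'] parent=K
Step 5 (right): focus=E path=3 depth=1 children=[] left=['A', 'W', 'M'] right=[] parent=K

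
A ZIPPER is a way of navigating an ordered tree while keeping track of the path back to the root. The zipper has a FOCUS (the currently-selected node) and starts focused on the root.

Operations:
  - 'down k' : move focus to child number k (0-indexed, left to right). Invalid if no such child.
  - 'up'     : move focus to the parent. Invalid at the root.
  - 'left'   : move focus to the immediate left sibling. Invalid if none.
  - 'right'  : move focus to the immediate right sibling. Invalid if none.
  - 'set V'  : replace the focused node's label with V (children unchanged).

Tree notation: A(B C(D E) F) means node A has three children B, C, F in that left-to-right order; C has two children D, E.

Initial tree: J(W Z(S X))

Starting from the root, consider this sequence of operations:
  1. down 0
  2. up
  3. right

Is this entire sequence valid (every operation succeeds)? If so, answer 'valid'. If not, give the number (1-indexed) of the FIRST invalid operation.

Answer: 3

Derivation:
Step 1 (down 0): focus=W path=0 depth=1 children=[] left=[] right=['Z'] parent=J
Step 2 (up): focus=J path=root depth=0 children=['W', 'Z'] (at root)
Step 3 (right): INVALID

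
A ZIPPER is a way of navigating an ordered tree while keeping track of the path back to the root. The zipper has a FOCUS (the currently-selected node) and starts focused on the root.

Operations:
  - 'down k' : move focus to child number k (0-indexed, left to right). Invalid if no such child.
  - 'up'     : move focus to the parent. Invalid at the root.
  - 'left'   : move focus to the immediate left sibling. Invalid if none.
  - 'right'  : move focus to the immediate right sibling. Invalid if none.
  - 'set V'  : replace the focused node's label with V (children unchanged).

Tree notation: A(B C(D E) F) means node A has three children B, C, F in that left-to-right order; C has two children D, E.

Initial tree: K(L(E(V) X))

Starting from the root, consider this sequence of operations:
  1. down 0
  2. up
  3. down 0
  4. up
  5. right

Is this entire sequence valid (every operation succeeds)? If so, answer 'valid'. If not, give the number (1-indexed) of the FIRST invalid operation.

Step 1 (down 0): focus=L path=0 depth=1 children=['E', 'X'] left=[] right=[] parent=K
Step 2 (up): focus=K path=root depth=0 children=['L'] (at root)
Step 3 (down 0): focus=L path=0 depth=1 children=['E', 'X'] left=[] right=[] parent=K
Step 4 (up): focus=K path=root depth=0 children=['L'] (at root)
Step 5 (right): INVALID

Answer: 5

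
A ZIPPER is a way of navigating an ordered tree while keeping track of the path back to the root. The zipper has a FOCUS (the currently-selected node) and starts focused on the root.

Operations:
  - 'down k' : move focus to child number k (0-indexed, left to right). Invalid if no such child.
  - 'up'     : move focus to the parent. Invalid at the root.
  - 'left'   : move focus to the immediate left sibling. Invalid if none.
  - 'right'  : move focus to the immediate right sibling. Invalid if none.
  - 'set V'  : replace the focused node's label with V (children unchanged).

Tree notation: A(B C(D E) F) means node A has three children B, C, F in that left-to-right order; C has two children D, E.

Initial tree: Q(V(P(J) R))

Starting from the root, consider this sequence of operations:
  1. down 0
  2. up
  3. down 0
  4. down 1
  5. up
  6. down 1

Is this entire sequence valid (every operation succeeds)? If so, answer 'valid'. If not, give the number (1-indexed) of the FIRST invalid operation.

Step 1 (down 0): focus=V path=0 depth=1 children=['P', 'R'] left=[] right=[] parent=Q
Step 2 (up): focus=Q path=root depth=0 children=['V'] (at root)
Step 3 (down 0): focus=V path=0 depth=1 children=['P', 'R'] left=[] right=[] parent=Q
Step 4 (down 1): focus=R path=0/1 depth=2 children=[] left=['P'] right=[] parent=V
Step 5 (up): focus=V path=0 depth=1 children=['P', 'R'] left=[] right=[] parent=Q
Step 6 (down 1): focus=R path=0/1 depth=2 children=[] left=['P'] right=[] parent=V

Answer: valid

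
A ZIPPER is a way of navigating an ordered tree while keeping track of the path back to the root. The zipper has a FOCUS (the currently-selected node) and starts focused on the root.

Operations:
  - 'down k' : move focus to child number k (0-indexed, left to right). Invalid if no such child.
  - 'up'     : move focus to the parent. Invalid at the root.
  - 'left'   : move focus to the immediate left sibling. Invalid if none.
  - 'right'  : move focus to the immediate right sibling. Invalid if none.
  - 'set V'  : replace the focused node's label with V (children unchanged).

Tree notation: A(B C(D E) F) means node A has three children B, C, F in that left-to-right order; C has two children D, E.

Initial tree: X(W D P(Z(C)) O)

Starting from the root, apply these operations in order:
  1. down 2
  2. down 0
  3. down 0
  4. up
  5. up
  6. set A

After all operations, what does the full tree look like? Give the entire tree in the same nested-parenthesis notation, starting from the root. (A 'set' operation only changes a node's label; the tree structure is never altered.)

Step 1 (down 2): focus=P path=2 depth=1 children=['Z'] left=['W', 'D'] right=['O'] parent=X
Step 2 (down 0): focus=Z path=2/0 depth=2 children=['C'] left=[] right=[] parent=P
Step 3 (down 0): focus=C path=2/0/0 depth=3 children=[] left=[] right=[] parent=Z
Step 4 (up): focus=Z path=2/0 depth=2 children=['C'] left=[] right=[] parent=P
Step 5 (up): focus=P path=2 depth=1 children=['Z'] left=['W', 'D'] right=['O'] parent=X
Step 6 (set A): focus=A path=2 depth=1 children=['Z'] left=['W', 'D'] right=['O'] parent=X

Answer: X(W D A(Z(C)) O)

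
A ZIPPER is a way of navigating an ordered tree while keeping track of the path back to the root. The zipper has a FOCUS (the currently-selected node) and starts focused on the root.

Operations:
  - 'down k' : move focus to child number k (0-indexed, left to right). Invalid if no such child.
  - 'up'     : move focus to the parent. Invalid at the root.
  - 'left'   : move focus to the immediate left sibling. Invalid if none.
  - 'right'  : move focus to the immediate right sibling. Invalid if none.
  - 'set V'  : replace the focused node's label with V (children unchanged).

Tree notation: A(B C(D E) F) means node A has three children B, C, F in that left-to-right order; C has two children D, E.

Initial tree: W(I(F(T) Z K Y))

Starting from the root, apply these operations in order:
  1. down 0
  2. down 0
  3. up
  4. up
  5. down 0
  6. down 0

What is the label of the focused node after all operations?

Step 1 (down 0): focus=I path=0 depth=1 children=['F', 'Z', 'K', 'Y'] left=[] right=[] parent=W
Step 2 (down 0): focus=F path=0/0 depth=2 children=['T'] left=[] right=['Z', 'K', 'Y'] parent=I
Step 3 (up): focus=I path=0 depth=1 children=['F', 'Z', 'K', 'Y'] left=[] right=[] parent=W
Step 4 (up): focus=W path=root depth=0 children=['I'] (at root)
Step 5 (down 0): focus=I path=0 depth=1 children=['F', 'Z', 'K', 'Y'] left=[] right=[] parent=W
Step 6 (down 0): focus=F path=0/0 depth=2 children=['T'] left=[] right=['Z', 'K', 'Y'] parent=I

Answer: F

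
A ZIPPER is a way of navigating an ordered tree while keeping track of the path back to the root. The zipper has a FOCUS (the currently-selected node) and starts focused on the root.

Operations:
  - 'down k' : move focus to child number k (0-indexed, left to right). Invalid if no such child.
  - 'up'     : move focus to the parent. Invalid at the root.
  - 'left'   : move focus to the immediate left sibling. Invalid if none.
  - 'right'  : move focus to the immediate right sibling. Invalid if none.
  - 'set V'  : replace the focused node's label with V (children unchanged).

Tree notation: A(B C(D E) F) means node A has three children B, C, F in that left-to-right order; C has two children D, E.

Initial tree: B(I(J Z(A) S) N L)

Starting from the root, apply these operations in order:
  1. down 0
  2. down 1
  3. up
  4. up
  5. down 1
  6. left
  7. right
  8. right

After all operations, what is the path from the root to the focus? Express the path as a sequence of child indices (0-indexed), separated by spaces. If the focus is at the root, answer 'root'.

Answer: 2

Derivation:
Step 1 (down 0): focus=I path=0 depth=1 children=['J', 'Z', 'S'] left=[] right=['N', 'L'] parent=B
Step 2 (down 1): focus=Z path=0/1 depth=2 children=['A'] left=['J'] right=['S'] parent=I
Step 3 (up): focus=I path=0 depth=1 children=['J', 'Z', 'S'] left=[] right=['N', 'L'] parent=B
Step 4 (up): focus=B path=root depth=0 children=['I', 'N', 'L'] (at root)
Step 5 (down 1): focus=N path=1 depth=1 children=[] left=['I'] right=['L'] parent=B
Step 6 (left): focus=I path=0 depth=1 children=['J', 'Z', 'S'] left=[] right=['N', 'L'] parent=B
Step 7 (right): focus=N path=1 depth=1 children=[] left=['I'] right=['L'] parent=B
Step 8 (right): focus=L path=2 depth=1 children=[] left=['I', 'N'] right=[] parent=B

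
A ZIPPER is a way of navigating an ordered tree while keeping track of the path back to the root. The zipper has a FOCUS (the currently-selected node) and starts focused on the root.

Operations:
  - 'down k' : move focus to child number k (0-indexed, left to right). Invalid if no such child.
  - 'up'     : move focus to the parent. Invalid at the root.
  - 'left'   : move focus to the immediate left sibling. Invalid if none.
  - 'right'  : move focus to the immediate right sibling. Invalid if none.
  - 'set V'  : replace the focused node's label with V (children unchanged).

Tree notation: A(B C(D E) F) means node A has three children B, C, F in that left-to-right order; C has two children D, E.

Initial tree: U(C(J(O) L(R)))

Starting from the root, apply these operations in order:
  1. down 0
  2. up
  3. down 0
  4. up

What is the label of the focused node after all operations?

Step 1 (down 0): focus=C path=0 depth=1 children=['J', 'L'] left=[] right=[] parent=U
Step 2 (up): focus=U path=root depth=0 children=['C'] (at root)
Step 3 (down 0): focus=C path=0 depth=1 children=['J', 'L'] left=[] right=[] parent=U
Step 4 (up): focus=U path=root depth=0 children=['C'] (at root)

Answer: U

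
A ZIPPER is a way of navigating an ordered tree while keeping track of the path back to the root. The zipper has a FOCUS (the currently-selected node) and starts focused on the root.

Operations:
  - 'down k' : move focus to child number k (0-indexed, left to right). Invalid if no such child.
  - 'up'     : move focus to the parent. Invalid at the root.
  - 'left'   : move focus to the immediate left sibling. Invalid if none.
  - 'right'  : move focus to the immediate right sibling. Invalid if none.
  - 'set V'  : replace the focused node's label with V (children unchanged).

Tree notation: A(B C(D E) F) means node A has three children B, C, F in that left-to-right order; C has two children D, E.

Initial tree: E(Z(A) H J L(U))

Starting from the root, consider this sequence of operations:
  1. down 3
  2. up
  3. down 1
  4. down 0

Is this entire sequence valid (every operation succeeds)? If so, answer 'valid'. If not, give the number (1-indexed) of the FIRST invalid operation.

Step 1 (down 3): focus=L path=3 depth=1 children=['U'] left=['Z', 'H', 'J'] right=[] parent=E
Step 2 (up): focus=E path=root depth=0 children=['Z', 'H', 'J', 'L'] (at root)
Step 3 (down 1): focus=H path=1 depth=1 children=[] left=['Z'] right=['J', 'L'] parent=E
Step 4 (down 0): INVALID

Answer: 4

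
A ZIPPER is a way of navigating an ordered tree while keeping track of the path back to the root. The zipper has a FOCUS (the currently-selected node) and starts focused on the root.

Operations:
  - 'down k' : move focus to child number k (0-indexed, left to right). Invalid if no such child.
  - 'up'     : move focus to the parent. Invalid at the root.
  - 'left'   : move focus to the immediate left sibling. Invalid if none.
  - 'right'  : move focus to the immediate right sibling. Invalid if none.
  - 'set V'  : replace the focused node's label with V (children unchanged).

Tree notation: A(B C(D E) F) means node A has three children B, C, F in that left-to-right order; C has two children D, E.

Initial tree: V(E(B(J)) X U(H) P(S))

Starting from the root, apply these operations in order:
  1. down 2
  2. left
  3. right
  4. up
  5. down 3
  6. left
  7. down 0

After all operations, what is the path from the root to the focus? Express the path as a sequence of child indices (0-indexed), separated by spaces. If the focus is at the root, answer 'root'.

Answer: 2 0

Derivation:
Step 1 (down 2): focus=U path=2 depth=1 children=['H'] left=['E', 'X'] right=['P'] parent=V
Step 2 (left): focus=X path=1 depth=1 children=[] left=['E'] right=['U', 'P'] parent=V
Step 3 (right): focus=U path=2 depth=1 children=['H'] left=['E', 'X'] right=['P'] parent=V
Step 4 (up): focus=V path=root depth=0 children=['E', 'X', 'U', 'P'] (at root)
Step 5 (down 3): focus=P path=3 depth=1 children=['S'] left=['E', 'X', 'U'] right=[] parent=V
Step 6 (left): focus=U path=2 depth=1 children=['H'] left=['E', 'X'] right=['P'] parent=V
Step 7 (down 0): focus=H path=2/0 depth=2 children=[] left=[] right=[] parent=U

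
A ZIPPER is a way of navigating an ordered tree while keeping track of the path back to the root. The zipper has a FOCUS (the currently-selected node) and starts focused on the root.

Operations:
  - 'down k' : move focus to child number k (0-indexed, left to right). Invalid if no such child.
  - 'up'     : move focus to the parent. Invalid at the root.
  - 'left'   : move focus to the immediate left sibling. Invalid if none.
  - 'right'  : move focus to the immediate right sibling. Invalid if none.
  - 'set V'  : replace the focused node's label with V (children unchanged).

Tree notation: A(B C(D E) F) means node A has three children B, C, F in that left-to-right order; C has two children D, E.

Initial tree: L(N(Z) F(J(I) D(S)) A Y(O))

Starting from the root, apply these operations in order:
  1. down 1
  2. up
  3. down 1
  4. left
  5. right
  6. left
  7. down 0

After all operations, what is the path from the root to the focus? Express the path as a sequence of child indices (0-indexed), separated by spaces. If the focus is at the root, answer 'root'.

Answer: 0 0

Derivation:
Step 1 (down 1): focus=F path=1 depth=1 children=['J', 'D'] left=['N'] right=['A', 'Y'] parent=L
Step 2 (up): focus=L path=root depth=0 children=['N', 'F', 'A', 'Y'] (at root)
Step 3 (down 1): focus=F path=1 depth=1 children=['J', 'D'] left=['N'] right=['A', 'Y'] parent=L
Step 4 (left): focus=N path=0 depth=1 children=['Z'] left=[] right=['F', 'A', 'Y'] parent=L
Step 5 (right): focus=F path=1 depth=1 children=['J', 'D'] left=['N'] right=['A', 'Y'] parent=L
Step 6 (left): focus=N path=0 depth=1 children=['Z'] left=[] right=['F', 'A', 'Y'] parent=L
Step 7 (down 0): focus=Z path=0/0 depth=2 children=[] left=[] right=[] parent=N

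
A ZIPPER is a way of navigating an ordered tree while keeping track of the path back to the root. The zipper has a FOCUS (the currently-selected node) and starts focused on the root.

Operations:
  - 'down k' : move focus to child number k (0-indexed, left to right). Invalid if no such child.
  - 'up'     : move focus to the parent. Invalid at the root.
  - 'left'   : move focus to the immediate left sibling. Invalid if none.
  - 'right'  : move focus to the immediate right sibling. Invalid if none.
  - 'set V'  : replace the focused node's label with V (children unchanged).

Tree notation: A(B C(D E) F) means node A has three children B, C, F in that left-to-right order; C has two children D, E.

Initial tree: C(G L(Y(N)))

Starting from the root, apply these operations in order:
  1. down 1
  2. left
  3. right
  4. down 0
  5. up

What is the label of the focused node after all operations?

Step 1 (down 1): focus=L path=1 depth=1 children=['Y'] left=['G'] right=[] parent=C
Step 2 (left): focus=G path=0 depth=1 children=[] left=[] right=['L'] parent=C
Step 3 (right): focus=L path=1 depth=1 children=['Y'] left=['G'] right=[] parent=C
Step 4 (down 0): focus=Y path=1/0 depth=2 children=['N'] left=[] right=[] parent=L
Step 5 (up): focus=L path=1 depth=1 children=['Y'] left=['G'] right=[] parent=C

Answer: L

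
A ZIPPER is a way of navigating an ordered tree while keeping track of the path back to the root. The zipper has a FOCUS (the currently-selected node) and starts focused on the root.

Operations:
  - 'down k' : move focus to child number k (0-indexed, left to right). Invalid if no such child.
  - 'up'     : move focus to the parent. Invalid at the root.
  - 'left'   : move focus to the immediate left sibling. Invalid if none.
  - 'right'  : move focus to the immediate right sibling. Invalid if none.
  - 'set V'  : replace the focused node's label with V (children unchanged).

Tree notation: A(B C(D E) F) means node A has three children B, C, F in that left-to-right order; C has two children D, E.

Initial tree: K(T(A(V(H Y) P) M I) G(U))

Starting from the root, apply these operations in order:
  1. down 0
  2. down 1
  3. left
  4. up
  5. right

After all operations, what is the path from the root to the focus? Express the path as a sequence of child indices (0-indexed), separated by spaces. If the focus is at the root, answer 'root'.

Step 1 (down 0): focus=T path=0 depth=1 children=['A', 'M', 'I'] left=[] right=['G'] parent=K
Step 2 (down 1): focus=M path=0/1 depth=2 children=[] left=['A'] right=['I'] parent=T
Step 3 (left): focus=A path=0/0 depth=2 children=['V', 'P'] left=[] right=['M', 'I'] parent=T
Step 4 (up): focus=T path=0 depth=1 children=['A', 'M', 'I'] left=[] right=['G'] parent=K
Step 5 (right): focus=G path=1 depth=1 children=['U'] left=['T'] right=[] parent=K

Answer: 1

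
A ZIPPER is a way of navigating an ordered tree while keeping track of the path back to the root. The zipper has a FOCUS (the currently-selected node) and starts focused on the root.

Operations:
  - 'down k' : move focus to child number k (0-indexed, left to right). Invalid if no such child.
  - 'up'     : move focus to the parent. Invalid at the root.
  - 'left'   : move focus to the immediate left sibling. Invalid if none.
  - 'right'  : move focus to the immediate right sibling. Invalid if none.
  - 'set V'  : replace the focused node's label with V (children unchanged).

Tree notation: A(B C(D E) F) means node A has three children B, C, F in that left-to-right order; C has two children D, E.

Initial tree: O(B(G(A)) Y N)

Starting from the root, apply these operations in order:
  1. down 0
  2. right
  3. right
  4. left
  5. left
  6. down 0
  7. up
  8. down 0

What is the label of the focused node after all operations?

Step 1 (down 0): focus=B path=0 depth=1 children=['G'] left=[] right=['Y', 'N'] parent=O
Step 2 (right): focus=Y path=1 depth=1 children=[] left=['B'] right=['N'] parent=O
Step 3 (right): focus=N path=2 depth=1 children=[] left=['B', 'Y'] right=[] parent=O
Step 4 (left): focus=Y path=1 depth=1 children=[] left=['B'] right=['N'] parent=O
Step 5 (left): focus=B path=0 depth=1 children=['G'] left=[] right=['Y', 'N'] parent=O
Step 6 (down 0): focus=G path=0/0 depth=2 children=['A'] left=[] right=[] parent=B
Step 7 (up): focus=B path=0 depth=1 children=['G'] left=[] right=['Y', 'N'] parent=O
Step 8 (down 0): focus=G path=0/0 depth=2 children=['A'] left=[] right=[] parent=B

Answer: G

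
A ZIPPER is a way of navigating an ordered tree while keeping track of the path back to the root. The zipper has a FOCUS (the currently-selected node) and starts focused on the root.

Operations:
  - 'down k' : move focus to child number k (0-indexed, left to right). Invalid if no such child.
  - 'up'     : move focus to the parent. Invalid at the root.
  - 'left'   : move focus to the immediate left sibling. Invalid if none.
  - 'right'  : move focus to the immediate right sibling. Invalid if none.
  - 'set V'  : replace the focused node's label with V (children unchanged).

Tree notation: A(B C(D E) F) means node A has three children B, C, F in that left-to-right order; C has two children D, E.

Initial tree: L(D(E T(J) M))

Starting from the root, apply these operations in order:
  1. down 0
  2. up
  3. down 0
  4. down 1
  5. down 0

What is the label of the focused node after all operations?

Answer: J

Derivation:
Step 1 (down 0): focus=D path=0 depth=1 children=['E', 'T', 'M'] left=[] right=[] parent=L
Step 2 (up): focus=L path=root depth=0 children=['D'] (at root)
Step 3 (down 0): focus=D path=0 depth=1 children=['E', 'T', 'M'] left=[] right=[] parent=L
Step 4 (down 1): focus=T path=0/1 depth=2 children=['J'] left=['E'] right=['M'] parent=D
Step 5 (down 0): focus=J path=0/1/0 depth=3 children=[] left=[] right=[] parent=T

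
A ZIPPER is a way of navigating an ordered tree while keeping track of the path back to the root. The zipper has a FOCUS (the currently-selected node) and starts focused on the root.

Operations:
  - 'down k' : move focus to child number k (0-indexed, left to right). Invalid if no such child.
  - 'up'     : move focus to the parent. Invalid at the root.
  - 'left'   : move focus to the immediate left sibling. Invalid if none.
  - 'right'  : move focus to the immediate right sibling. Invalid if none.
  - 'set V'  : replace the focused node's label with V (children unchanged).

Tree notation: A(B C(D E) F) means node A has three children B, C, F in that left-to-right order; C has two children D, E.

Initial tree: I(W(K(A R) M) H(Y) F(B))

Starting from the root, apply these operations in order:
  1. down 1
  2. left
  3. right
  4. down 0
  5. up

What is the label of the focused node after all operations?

Answer: H

Derivation:
Step 1 (down 1): focus=H path=1 depth=1 children=['Y'] left=['W'] right=['F'] parent=I
Step 2 (left): focus=W path=0 depth=1 children=['K', 'M'] left=[] right=['H', 'F'] parent=I
Step 3 (right): focus=H path=1 depth=1 children=['Y'] left=['W'] right=['F'] parent=I
Step 4 (down 0): focus=Y path=1/0 depth=2 children=[] left=[] right=[] parent=H
Step 5 (up): focus=H path=1 depth=1 children=['Y'] left=['W'] right=['F'] parent=I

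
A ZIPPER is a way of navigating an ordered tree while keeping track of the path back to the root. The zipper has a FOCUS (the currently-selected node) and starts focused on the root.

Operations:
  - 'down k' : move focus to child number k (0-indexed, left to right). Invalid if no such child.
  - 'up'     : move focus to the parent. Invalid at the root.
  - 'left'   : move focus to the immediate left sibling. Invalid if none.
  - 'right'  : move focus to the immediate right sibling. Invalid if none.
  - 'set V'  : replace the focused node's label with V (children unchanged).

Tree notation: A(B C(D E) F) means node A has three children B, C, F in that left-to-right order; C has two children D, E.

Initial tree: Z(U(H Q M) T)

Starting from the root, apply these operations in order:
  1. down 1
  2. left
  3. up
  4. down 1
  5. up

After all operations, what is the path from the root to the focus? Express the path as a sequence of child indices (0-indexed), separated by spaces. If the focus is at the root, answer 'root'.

Answer: root

Derivation:
Step 1 (down 1): focus=T path=1 depth=1 children=[] left=['U'] right=[] parent=Z
Step 2 (left): focus=U path=0 depth=1 children=['H', 'Q', 'M'] left=[] right=['T'] parent=Z
Step 3 (up): focus=Z path=root depth=0 children=['U', 'T'] (at root)
Step 4 (down 1): focus=T path=1 depth=1 children=[] left=['U'] right=[] parent=Z
Step 5 (up): focus=Z path=root depth=0 children=['U', 'T'] (at root)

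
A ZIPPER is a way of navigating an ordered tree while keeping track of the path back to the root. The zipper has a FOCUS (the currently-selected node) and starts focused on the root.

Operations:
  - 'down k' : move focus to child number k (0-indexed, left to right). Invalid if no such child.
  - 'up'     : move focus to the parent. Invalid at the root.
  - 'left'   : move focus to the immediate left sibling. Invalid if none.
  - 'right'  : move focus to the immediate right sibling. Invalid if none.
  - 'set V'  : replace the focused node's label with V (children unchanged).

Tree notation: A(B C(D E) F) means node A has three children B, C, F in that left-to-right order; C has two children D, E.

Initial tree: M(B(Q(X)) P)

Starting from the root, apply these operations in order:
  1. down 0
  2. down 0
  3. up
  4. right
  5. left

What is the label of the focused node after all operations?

Step 1 (down 0): focus=B path=0 depth=1 children=['Q'] left=[] right=['P'] parent=M
Step 2 (down 0): focus=Q path=0/0 depth=2 children=['X'] left=[] right=[] parent=B
Step 3 (up): focus=B path=0 depth=1 children=['Q'] left=[] right=['P'] parent=M
Step 4 (right): focus=P path=1 depth=1 children=[] left=['B'] right=[] parent=M
Step 5 (left): focus=B path=0 depth=1 children=['Q'] left=[] right=['P'] parent=M

Answer: B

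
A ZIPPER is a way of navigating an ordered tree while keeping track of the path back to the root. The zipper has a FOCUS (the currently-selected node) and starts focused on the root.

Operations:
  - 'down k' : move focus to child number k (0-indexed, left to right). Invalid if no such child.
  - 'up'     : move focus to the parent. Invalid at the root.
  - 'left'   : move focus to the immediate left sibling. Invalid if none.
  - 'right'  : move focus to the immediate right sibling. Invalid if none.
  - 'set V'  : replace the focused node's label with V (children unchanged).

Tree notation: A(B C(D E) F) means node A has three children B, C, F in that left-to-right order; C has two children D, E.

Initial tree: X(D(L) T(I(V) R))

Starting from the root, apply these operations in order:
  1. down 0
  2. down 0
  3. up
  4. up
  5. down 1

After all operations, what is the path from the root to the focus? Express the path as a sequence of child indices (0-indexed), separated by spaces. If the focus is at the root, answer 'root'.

Answer: 1

Derivation:
Step 1 (down 0): focus=D path=0 depth=1 children=['L'] left=[] right=['T'] parent=X
Step 2 (down 0): focus=L path=0/0 depth=2 children=[] left=[] right=[] parent=D
Step 3 (up): focus=D path=0 depth=1 children=['L'] left=[] right=['T'] parent=X
Step 4 (up): focus=X path=root depth=0 children=['D', 'T'] (at root)
Step 5 (down 1): focus=T path=1 depth=1 children=['I', 'R'] left=['D'] right=[] parent=X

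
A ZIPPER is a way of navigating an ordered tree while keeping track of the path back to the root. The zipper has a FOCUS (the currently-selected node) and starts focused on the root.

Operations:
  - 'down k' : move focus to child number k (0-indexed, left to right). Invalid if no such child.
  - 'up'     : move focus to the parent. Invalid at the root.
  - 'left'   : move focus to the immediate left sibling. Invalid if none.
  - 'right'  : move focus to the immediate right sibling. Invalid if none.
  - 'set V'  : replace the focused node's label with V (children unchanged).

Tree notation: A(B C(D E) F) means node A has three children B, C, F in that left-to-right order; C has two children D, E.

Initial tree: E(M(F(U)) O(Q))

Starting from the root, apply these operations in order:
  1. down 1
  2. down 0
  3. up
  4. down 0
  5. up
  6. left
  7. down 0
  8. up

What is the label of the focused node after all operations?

Step 1 (down 1): focus=O path=1 depth=1 children=['Q'] left=['M'] right=[] parent=E
Step 2 (down 0): focus=Q path=1/0 depth=2 children=[] left=[] right=[] parent=O
Step 3 (up): focus=O path=1 depth=1 children=['Q'] left=['M'] right=[] parent=E
Step 4 (down 0): focus=Q path=1/0 depth=2 children=[] left=[] right=[] parent=O
Step 5 (up): focus=O path=1 depth=1 children=['Q'] left=['M'] right=[] parent=E
Step 6 (left): focus=M path=0 depth=1 children=['F'] left=[] right=['O'] parent=E
Step 7 (down 0): focus=F path=0/0 depth=2 children=['U'] left=[] right=[] parent=M
Step 8 (up): focus=M path=0 depth=1 children=['F'] left=[] right=['O'] parent=E

Answer: M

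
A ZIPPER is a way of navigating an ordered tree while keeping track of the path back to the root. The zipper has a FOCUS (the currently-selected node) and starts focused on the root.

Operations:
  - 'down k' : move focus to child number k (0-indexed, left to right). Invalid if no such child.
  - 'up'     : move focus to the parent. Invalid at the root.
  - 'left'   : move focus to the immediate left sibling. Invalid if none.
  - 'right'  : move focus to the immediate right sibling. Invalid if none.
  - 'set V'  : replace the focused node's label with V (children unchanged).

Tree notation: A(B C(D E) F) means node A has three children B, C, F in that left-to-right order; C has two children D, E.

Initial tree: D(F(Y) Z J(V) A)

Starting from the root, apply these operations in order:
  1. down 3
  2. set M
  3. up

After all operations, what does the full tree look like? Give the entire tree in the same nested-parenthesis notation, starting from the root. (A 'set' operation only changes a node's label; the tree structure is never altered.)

Step 1 (down 3): focus=A path=3 depth=1 children=[] left=['F', 'Z', 'J'] right=[] parent=D
Step 2 (set M): focus=M path=3 depth=1 children=[] left=['F', 'Z', 'J'] right=[] parent=D
Step 3 (up): focus=D path=root depth=0 children=['F', 'Z', 'J', 'M'] (at root)

Answer: D(F(Y) Z J(V) M)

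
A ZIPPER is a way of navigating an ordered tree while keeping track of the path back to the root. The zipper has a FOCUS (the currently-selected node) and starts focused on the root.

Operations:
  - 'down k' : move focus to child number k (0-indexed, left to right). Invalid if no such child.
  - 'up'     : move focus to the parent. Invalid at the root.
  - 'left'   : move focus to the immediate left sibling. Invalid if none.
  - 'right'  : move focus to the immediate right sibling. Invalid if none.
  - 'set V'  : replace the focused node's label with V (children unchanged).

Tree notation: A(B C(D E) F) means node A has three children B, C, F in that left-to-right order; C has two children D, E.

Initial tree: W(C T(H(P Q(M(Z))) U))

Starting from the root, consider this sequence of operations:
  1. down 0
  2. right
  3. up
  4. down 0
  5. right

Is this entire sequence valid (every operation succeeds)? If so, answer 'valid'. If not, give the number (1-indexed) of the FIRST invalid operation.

Step 1 (down 0): focus=C path=0 depth=1 children=[] left=[] right=['T'] parent=W
Step 2 (right): focus=T path=1 depth=1 children=['H', 'U'] left=['C'] right=[] parent=W
Step 3 (up): focus=W path=root depth=0 children=['C', 'T'] (at root)
Step 4 (down 0): focus=C path=0 depth=1 children=[] left=[] right=['T'] parent=W
Step 5 (right): focus=T path=1 depth=1 children=['H', 'U'] left=['C'] right=[] parent=W

Answer: valid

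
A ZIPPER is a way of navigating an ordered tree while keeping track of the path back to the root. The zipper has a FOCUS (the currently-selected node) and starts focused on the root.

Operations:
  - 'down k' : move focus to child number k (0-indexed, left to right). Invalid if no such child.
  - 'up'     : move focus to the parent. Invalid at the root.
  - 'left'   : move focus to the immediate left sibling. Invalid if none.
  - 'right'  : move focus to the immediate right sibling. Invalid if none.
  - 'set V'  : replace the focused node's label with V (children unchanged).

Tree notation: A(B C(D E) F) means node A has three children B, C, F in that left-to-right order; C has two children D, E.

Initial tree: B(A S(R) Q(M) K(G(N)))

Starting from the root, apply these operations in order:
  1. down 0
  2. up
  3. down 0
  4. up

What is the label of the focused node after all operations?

Answer: B

Derivation:
Step 1 (down 0): focus=A path=0 depth=1 children=[] left=[] right=['S', 'Q', 'K'] parent=B
Step 2 (up): focus=B path=root depth=0 children=['A', 'S', 'Q', 'K'] (at root)
Step 3 (down 0): focus=A path=0 depth=1 children=[] left=[] right=['S', 'Q', 'K'] parent=B
Step 4 (up): focus=B path=root depth=0 children=['A', 'S', 'Q', 'K'] (at root)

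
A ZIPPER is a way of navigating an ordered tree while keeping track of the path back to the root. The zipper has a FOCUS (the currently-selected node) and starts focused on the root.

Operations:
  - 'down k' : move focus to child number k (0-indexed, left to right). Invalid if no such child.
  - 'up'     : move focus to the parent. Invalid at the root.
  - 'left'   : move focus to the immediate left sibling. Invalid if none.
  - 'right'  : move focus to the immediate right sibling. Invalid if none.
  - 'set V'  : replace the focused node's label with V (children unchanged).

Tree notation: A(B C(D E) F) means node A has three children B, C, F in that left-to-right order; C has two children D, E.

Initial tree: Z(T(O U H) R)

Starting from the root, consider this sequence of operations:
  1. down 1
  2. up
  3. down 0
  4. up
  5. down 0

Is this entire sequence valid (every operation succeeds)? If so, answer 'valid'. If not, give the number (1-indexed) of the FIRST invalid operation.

Answer: valid

Derivation:
Step 1 (down 1): focus=R path=1 depth=1 children=[] left=['T'] right=[] parent=Z
Step 2 (up): focus=Z path=root depth=0 children=['T', 'R'] (at root)
Step 3 (down 0): focus=T path=0 depth=1 children=['O', 'U', 'H'] left=[] right=['R'] parent=Z
Step 4 (up): focus=Z path=root depth=0 children=['T', 'R'] (at root)
Step 5 (down 0): focus=T path=0 depth=1 children=['O', 'U', 'H'] left=[] right=['R'] parent=Z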